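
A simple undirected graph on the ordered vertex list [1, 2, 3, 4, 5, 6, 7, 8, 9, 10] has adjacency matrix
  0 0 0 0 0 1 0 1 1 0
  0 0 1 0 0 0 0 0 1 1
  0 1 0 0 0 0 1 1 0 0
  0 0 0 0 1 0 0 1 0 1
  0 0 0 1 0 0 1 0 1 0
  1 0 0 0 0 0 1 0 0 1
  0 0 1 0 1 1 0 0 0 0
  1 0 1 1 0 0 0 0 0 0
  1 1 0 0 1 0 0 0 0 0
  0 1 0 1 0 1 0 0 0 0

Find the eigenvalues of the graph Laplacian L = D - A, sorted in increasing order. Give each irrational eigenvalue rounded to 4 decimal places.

[0, 2, 2, 2, 2, 2, 5, 5, 5, 5]

Each diagonal entry of L is the vertex degree and each off-diagonal entry is -1 where an edge is present, 0 otherwise; in the order [1, 2, 3, 4, 5, 6, 7, 8, 9, 10] the diagonal is [3, 3, 3, 3, 3, 3, 3, 3, 3, 3]. L is symmetric positive semidefinite, so every eigenvalue is real and nonnegative. The largest eigenvalue, 5, is at most the vertex count 10.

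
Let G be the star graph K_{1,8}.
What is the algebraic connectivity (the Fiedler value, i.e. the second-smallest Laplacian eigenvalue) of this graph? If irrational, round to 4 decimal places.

1

The graph has 9 vertices and degree multiset [8, 1, 1, 1, 1, 1, 1, 1, 1]; D is the diagonal matrix of degrees and L = D - A. Computing the eigenvalues of L and sorting gives [0, 1, 1, 1, 1, 1, 1, 1, 9]. The Fiedler value lambda_2 = 1 is strictly positive, so the graph is connected. There is one zero in the spectrum, matching the 1 component. The largest eigenvalue, 9, is at most the vertex count 9.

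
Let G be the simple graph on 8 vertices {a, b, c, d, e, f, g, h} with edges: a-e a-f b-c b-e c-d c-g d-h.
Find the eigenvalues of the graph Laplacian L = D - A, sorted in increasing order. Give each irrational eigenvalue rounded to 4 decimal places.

[0, 0.1864, 0.5858, 1, 2, 2.4707, 3.4142, 4.3429]

Reading degrees in the order [a, b, c, d, e, f, g, h] gives [2, 2, 3, 2, 2, 1, 1, 1]; set D = diag(2, 2, 3, 2, 2, 1, 1, 1) and form L = D - A. L is symmetric positive semidefinite, so every eigenvalue is real and nonnegative. The eigenvalues sum to 14, which equals trace(L) = 2|E|.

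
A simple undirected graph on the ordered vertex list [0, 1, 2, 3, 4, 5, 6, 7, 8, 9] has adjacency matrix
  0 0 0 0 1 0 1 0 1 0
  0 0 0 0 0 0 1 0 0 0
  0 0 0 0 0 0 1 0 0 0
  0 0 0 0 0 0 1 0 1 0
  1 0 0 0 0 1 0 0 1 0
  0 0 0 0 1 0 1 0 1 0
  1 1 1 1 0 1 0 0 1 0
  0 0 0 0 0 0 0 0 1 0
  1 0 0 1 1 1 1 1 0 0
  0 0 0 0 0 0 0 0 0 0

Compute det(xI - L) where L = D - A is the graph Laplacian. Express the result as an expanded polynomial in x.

x^10 - 26x^9 + 272x^8 - 1484x^7 + 4600x^6 - 8290x^5 + 8512x^4 - 4584x^3 + 999x^2

Each diagonal entry of L is the vertex degree and each off-diagonal entry is -1 where an edge is present, 0 otherwise; in the order [0, 1, 2, 3, 4, 5, 6, 7, 8, 9] the diagonal is [3, 1, 1, 2, 3, 3, 6, 1, 6, 0]. L has integer entries, so p(x) = det(xI - L) has integer coefficients. Expanding the determinant yields x^10 - 26x^9 + 272x^8 - 1484x^7 + 4600x^6 - 8290x^5 + 8512x^4 - 4584x^3 + 999x^2. The coefficient of x^9 equals -trace(L) = -26, matching the sum of degrees. There are 2 zeros in the spectrum, matching the 2 components.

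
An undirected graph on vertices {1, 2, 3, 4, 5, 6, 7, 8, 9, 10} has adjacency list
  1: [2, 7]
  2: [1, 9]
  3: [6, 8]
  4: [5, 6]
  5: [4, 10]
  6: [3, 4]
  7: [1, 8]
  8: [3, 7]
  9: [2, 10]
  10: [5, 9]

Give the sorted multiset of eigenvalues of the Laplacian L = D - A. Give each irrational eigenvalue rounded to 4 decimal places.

[0, 0.3820, 0.3820, 1.3820, 1.3820, 2.6180, 2.6180, 3.6180, 3.6180, 4]

Each diagonal entry of L is the vertex degree and each off-diagonal entry is -1 where an edge is present, 0 otherwise; in the order [1, 2, 3, 4, 5, 6, 7, 8, 9, 10] the diagonal is [2, 2, 2, 2, 2, 2, 2, 2, 2, 2]. Since every row of L sums to 0, the all-ones vector is in the kernel and 0 is an eigenvalue. There is one zero in the spectrum, matching the 1 component.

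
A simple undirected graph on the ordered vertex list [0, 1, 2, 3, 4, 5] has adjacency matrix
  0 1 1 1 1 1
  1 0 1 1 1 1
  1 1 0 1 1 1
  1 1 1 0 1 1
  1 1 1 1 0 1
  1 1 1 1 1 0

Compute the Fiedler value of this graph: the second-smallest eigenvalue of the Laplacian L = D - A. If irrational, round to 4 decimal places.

6

Reading degrees in the order [0, 1, 2, 3, 4, 5] gives [5, 5, 5, 5, 5, 5]; set D = diag(5, 5, 5, 5, 5, 5) and form L = D - A. The smallest Laplacian eigenvalue is always 0. The next one, lambda_2 = 6, measures how hard the graph is to disconnect: larger values mean better connectivity. The largest eigenvalue, 6, is at most the vertex count 6. There is one zero in the spectrum, matching the 1 component.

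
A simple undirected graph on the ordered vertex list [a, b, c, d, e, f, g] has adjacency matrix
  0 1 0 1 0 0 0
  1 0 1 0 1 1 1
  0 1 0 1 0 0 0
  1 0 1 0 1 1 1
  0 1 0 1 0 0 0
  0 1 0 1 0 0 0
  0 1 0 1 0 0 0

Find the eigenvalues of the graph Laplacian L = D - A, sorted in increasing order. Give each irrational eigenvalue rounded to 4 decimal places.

Reading degrees in the order [a, b, c, d, e, f, g] gives [2, 5, 2, 5, 2, 2, 2]; set D = diag(2, 5, 2, 5, 2, 2, 2) and form L = D - A. Since every row of L sums to 0, the all-ones vector is in the kernel and 0 is an eigenvalue. By the matrix-tree theorem the graph has (1/7) * product of the nonzero eigenvalues = 80 spanning trees.

[0, 2, 2, 2, 2, 5, 7]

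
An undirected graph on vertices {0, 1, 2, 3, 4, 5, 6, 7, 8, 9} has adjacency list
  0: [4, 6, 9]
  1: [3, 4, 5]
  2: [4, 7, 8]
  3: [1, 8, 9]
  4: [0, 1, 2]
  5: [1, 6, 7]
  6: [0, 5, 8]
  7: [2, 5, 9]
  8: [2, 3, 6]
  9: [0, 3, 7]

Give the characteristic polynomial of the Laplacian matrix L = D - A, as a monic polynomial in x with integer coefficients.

x^10 - 30x^9 + 390x^8 - 2880x^7 + 13305x^6 - 39882x^5 + 77640x^4 - 94800x^3 + 66000x^2 - 20000x

Reading degrees in the order [0, 1, 2, 3, 4, 5, 6, 7, 8, 9] gives [3, 3, 3, 3, 3, 3, 3, 3, 3, 3]; set D = diag(3, 3, 3, 3, 3, 3, 3, 3, 3, 3) and form L = D - A. The eigenvalues of L are [0, 2, 2, 2, 2, 2, 5, 5, 5, 5]; the characteristic polynomial is the product of (x - lambda_i), which multiplies out to x^10 - 30x^9 + 390x^8 - 2880x^7 + 13305x^6 - 39882x^5 + 77640x^4 - 94800x^3 + 66000x^2 - 20000x. Since p(0) = det(-L) = 0, x divides p(x). By the matrix-tree theorem the graph has (1/10) * product of the nonzero eigenvalues = 2000 spanning trees.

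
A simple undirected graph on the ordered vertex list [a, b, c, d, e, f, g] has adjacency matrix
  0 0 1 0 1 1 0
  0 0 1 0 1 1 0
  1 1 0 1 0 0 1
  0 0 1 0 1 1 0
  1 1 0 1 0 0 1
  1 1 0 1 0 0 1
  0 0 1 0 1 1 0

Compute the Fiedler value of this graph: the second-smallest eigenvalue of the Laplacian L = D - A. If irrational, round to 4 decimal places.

Reading degrees in the order [a, b, c, d, e, f, g] gives [3, 3, 4, 3, 4, 4, 3]; set D = diag(3, 3, 4, 3, 4, 4, 3) and form L = D - A. The smallest Laplacian eigenvalue is always 0. The next one, lambda_2 = 3, measures how hard the graph is to disconnect: larger values mean better connectivity. By the matrix-tree theorem the graph has (1/7) * product of the nonzero eigenvalues = 432 spanning trees. There is one zero in the spectrum, matching the 1 component.

3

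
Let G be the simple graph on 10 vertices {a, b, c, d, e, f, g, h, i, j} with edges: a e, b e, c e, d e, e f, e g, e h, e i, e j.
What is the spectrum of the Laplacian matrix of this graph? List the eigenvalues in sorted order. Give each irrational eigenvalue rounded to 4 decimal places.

With the vertex order [a, b, c, d, e, f, g, h, i, j], the degrees are [1, 1, 1, 1, 9, 1, 1, 1, 1, 1], giving D = diag(1, 1, 1, 1, 9, 1, 1, 1, 1, 1) and L = D - A. Diagonalising L (or applying a numerical eigensolver to the 10x10 matrix) gives the spectrum above. The single zero eigenvalue shows the graph is connected. There is one zero in the spectrum, matching the 1 component.

[0, 1, 1, 1, 1, 1, 1, 1, 1, 10]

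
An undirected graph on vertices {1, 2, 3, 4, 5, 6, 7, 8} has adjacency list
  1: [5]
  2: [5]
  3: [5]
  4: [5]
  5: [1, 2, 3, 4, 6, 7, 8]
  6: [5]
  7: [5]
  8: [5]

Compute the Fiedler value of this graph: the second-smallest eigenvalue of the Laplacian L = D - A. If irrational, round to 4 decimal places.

With the vertex order [1, 2, 3, 4, 5, 6, 7, 8], the degrees are [1, 1, 1, 1, 7, 1, 1, 1], giving D = diag(1, 1, 1, 1, 7, 1, 1, 1) and L = D - A. The smallest Laplacian eigenvalue is always 0. The next one, lambda_2 = 1, measures how hard the graph is to disconnect: larger values mean better connectivity. The largest eigenvalue, 8, is at most the vertex count 8. By the matrix-tree theorem the graph has (1/8) * product of the nonzero eigenvalues = 1 spanning tree.

1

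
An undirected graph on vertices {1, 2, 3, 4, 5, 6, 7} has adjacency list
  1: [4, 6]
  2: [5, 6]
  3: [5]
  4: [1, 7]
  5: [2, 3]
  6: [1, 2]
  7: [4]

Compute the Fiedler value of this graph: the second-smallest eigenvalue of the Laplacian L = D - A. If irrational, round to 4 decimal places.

With the vertex order [1, 2, 3, 4, 5, 6, 7], the degrees are [2, 2, 1, 2, 2, 2, 1], giving D = diag(2, 2, 1, 2, 2, 2, 1) and L = D - A. The sorted Laplacian eigenvalues are [0, 0.1981, 0.7530, 1.5550, 2.4450, 3.2470, 3.8019]; the algebraic connectivity is the second entry, 0.1981. The eigenvalues sum to 12, which equals trace(L) = 2|E|.

0.1981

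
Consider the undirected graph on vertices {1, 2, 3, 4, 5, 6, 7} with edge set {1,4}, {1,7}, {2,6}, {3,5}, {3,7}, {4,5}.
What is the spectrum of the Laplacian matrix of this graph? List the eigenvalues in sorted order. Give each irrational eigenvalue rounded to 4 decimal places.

Each diagonal entry of L is the vertex degree and each off-diagonal entry is -1 where an edge is present, 0 otherwise; in the order [1, 2, 3, 4, 5, 6, 7] the diagonal is [2, 1, 2, 2, 2, 1, 2]. The multiplicity of 0 as a Laplacian eigenvalue equals the number of connected components. The 2 zero eigenvalues correspond to the 2 connected components.

[0, 0, 1.3820, 1.3820, 2, 3.6180, 3.6180]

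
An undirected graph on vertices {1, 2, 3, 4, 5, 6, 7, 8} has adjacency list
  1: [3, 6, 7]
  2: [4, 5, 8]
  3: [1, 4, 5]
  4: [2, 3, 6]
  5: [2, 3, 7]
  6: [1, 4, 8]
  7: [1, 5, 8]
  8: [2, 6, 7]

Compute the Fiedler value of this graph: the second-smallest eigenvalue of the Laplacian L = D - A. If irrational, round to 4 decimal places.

Reading degrees in the order [1, 2, 3, 4, 5, 6, 7, 8] gives [3, 3, 3, 3, 3, 3, 3, 3]; set D = diag(3, 3, 3, 3, 3, 3, 3, 3) and form L = D - A. The smallest Laplacian eigenvalue is always 0. The next one, lambda_2 = 2, measures how hard the graph is to disconnect: larger values mean better connectivity. The eigenvalues sum to 24, which equals trace(L) = 2|E|.

2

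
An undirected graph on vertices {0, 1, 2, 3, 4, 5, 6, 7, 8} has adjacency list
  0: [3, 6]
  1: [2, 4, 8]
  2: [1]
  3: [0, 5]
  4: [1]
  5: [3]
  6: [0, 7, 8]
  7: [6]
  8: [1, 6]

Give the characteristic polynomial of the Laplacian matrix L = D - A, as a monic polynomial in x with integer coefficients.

Reading degrees in the order [0, 1, 2, 3, 4, 5, 6, 7, 8] gives [2, 3, 1, 2, 1, 1, 3, 1, 2]; set D = diag(2, 3, 1, 2, 1, 1, 3, 1, 2) and form L = D - A. L has integer entries, so p(x) = det(xI - L) has integer coefficients. Expanding the determinant yields x^9 - 16x^8 + 103x^7 - 344x^6 + 643x^5 - 678x^4 + 384x^3 - 102x^2 + 9x. The coefficient of x^8 equals -trace(L) = -16, matching the sum of degrees. The largest eigenvalue, 4.4909, is at most the vertex count 9. By the matrix-tree theorem the graph has (1/9) * product of the nonzero eigenvalues = 1 spanning tree.

x^9 - 16x^8 + 103x^7 - 344x^6 + 643x^5 - 678x^4 + 384x^3 - 102x^2 + 9x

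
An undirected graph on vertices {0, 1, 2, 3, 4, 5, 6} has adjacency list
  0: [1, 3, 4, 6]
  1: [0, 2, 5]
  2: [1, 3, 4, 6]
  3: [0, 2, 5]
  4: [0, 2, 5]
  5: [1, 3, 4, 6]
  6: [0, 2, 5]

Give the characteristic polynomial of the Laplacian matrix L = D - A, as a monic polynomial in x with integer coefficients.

With the vertex order [0, 1, 2, 3, 4, 5, 6], the degrees are [4, 3, 4, 3, 3, 4, 3], giving D = diag(4, 3, 4, 3, 3, 4, 3) and L = D - A. L has integer entries, so p(x) = det(xI - L) has integer coefficients. Expanding the determinant yields x^7 - 24x^6 + 234x^5 - 1192x^4 + 3357x^3 - 4968x^2 + 3024x. The coefficient of x^6 equals -trace(L) = -24, matching the sum of degrees. By the matrix-tree theorem the graph has (1/7) * product of the nonzero eigenvalues = 432 spanning trees.

x^7 - 24x^6 + 234x^5 - 1192x^4 + 3357x^3 - 4968x^2 + 3024x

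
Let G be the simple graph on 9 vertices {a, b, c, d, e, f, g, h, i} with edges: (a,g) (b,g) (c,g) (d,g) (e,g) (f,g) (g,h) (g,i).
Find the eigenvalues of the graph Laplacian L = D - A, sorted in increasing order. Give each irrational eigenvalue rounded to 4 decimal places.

Each diagonal entry of L is the vertex degree and each off-diagonal entry is -1 where an edge is present, 0 otherwise; in the order [a, b, c, d, e, f, g, h, i] the diagonal is [1, 1, 1, 1, 1, 1, 8, 1, 1]. Diagonalising L (or applying a numerical eigensolver to the 9x9 matrix) gives the spectrum above. The largest eigenvalue, 9, is at most the vertex count 9.

[0, 1, 1, 1, 1, 1, 1, 1, 9]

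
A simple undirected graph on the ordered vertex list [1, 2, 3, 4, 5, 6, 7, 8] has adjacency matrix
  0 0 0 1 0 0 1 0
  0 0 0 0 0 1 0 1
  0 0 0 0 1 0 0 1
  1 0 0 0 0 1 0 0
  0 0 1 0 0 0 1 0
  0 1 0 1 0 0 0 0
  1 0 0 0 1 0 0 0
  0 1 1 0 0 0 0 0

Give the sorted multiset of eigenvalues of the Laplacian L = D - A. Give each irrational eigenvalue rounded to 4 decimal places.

With the vertex order [1, 2, 3, 4, 5, 6, 7, 8], the degrees are [2, 2, 2, 2, 2, 2, 2, 2], giving D = diag(2, 2, 2, 2, 2, 2, 2, 2) and L = D - A. The multiplicity of 0 as a Laplacian eigenvalue equals the number of connected components. The single zero eigenvalue shows the graph is connected. By the matrix-tree theorem the graph has (1/8) * product of the nonzero eigenvalues = 8 spanning trees.

[0, 0.5858, 0.5858, 2, 2, 3.4142, 3.4142, 4]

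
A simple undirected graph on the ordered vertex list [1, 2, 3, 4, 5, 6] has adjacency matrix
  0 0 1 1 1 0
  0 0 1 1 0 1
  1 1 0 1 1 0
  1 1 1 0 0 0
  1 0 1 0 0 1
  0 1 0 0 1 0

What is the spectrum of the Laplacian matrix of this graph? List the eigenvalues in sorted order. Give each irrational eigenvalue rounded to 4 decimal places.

With the vertex order [1, 2, 3, 4, 5, 6], the degrees are [3, 3, 4, 3, 3, 2], giving D = diag(3, 3, 4, 3, 3, 2) and L = D - A. L is symmetric positive semidefinite, so every eigenvalue is real and nonnegative. The largest eigenvalue, 5.3028, is at most the vertex count 6.

[0, 1.6972, 2.3820, 4, 4.6180, 5.3028]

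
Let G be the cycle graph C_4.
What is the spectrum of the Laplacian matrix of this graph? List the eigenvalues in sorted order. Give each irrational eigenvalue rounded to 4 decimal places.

[0, 2, 2, 4]

The graph has 4 vertices and degree multiset [2, 2, 2, 2]; D is the diagonal matrix of degrees and L = D - A. Diagonalising L (or applying a numerical eigensolver to the 4x4 matrix) gives the spectrum above. The largest eigenvalue, 4, is at most the vertex count 4.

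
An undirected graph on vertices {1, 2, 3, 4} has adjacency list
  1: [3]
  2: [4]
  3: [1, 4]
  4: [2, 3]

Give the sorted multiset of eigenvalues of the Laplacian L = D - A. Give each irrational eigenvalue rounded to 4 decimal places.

[0, 0.5858, 2, 3.4142]

Reading degrees in the order [1, 2, 3, 4] gives [1, 1, 2, 2]; set D = diag(1, 1, 2, 2) and form L = D - A. The multiplicity of 0 as a Laplacian eigenvalue equals the number of connected components. The single zero eigenvalue shows the graph is connected. There is one zero in the spectrum, matching the 1 component.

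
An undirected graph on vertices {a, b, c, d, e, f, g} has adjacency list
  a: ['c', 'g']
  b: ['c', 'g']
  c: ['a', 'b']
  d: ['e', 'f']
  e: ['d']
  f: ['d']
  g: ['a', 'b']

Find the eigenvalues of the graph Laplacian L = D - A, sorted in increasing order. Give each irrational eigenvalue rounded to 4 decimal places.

Each diagonal entry of L is the vertex degree and each off-diagonal entry is -1 where an edge is present, 0 otherwise; in the order [a, b, c, d, e, f, g] the diagonal is [2, 2, 2, 2, 1, 1, 2]. Since every row of L sums to 0, the all-ones vector is in the kernel and 0 is an eigenvalue. The 2 zero eigenvalues correspond to the 2 connected components.

[0, 0, 1, 2, 2, 3, 4]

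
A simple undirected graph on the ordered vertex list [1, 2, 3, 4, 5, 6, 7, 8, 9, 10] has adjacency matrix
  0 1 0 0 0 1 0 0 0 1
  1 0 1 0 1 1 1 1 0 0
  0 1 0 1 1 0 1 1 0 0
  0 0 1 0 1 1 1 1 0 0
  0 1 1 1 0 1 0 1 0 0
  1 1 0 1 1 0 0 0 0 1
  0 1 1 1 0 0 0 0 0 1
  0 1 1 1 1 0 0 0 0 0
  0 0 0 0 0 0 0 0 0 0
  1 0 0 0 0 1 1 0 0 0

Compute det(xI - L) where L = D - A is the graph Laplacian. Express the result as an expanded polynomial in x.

Reading degrees in the order [1, 2, 3, 4, 5, 6, 7, 8, 9, 10] gives [3, 6, 5, 5, 5, 5, 4, 4, 0, 3]; set D = diag(3, 6, 5, 5, 5, 5, 4, 4, 0, 3) and form L = D - A. L has integer entries, so p(x) = det(xI - L) has integer coefficients. Expanding the determinant yields x^10 - 40x^9 + 687x^8 - 6606x^7 + 38812x^6 - 142256x^5 + 316393x^4 - 388224x^3 + 199548x^2. Since p(0) = det(-L) = 0, x divides p(x). The largest eigenvalue, 7.8194, is at most the vertex count 10. The eigenvalues sum to 40, which equals trace(L) = 2|E|.

x^10 - 40x^9 + 687x^8 - 6606x^7 + 38812x^6 - 142256x^5 + 316393x^4 - 388224x^3 + 199548x^2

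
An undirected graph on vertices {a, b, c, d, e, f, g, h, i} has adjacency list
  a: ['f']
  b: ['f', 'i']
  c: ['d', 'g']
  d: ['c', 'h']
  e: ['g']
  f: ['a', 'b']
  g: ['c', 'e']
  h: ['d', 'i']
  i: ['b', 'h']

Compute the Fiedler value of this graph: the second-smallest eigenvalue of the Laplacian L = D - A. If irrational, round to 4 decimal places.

0.1206

Reading degrees in the order [a, b, c, d, e, f, g, h, i] gives [1, 2, 2, 2, 1, 2, 2, 2, 2]; set D = diag(1, 2, 2, 2, 1, 2, 2, 2, 2) and form L = D - A. Computing the eigenvalues of L and sorting gives [0, 0.1206, 0.4679, 1, 1.6527, 2.3473, 3, 3.5321, 3.8794]. The Fiedler value lambda_2 = 0.1206 is strictly positive, so the graph is connected. By the matrix-tree theorem the graph has (1/9) * product of the nonzero eigenvalues = 1 spanning tree. There is one zero in the spectrum, matching the 1 component.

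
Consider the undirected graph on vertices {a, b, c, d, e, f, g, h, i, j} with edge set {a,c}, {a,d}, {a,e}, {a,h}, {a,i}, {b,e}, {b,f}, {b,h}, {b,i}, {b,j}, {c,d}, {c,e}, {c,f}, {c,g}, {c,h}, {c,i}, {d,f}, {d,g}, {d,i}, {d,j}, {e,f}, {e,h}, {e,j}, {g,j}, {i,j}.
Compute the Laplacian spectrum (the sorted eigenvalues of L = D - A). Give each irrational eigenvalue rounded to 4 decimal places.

With the vertex order [a, b, c, d, e, f, g, h, i, j], the degrees are [5, 5, 7, 6, 6, 4, 3, 4, 5, 5], giving D = diag(5, 5, 7, 6, 6, 4, 3, 4, 5, 5) and L = D - A. The multiplicity of 0 as a Laplacian eigenvalue equals the number of connected components. By the matrix-tree theorem the graph has (1/10) * product of the nonzero eigenvalues = 269738 spanning trees. The eigenvalues sum to 50, which equals trace(L) = 2|E|.

[0, 2.4874, 3.6347, 4, 4.2587, 5.8267, 6.4345, 7, 7.7798, 8.5783]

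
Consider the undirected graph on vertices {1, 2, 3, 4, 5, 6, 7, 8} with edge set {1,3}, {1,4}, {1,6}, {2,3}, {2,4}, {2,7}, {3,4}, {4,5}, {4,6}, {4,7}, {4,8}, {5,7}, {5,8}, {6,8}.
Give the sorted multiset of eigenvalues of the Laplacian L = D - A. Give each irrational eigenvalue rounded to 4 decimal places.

Each diagonal entry of L is the vertex degree and each off-diagonal entry is -1 where an edge is present, 0 otherwise; in the order [1, 2, 3, 4, 5, 6, 7, 8] the diagonal is [3, 3, 3, 7, 3, 3, 3, 3]. Since every row of L sums to 0, the all-ones vector is in the kernel and 0 is an eigenvalue. There is one zero in the spectrum, matching the 1 component.

[0, 1.7530, 1.7530, 3.4450, 3.4450, 4.8019, 4.8019, 8]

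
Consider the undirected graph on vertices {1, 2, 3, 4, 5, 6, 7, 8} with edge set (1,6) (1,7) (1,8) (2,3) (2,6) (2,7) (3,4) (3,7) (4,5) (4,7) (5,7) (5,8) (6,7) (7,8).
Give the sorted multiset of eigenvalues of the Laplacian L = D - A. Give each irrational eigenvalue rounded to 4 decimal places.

[0, 1.7530, 1.7530, 3.4450, 3.4450, 4.8019, 4.8019, 8]

Each diagonal entry of L is the vertex degree and each off-diagonal entry is -1 where an edge is present, 0 otherwise; in the order [1, 2, 3, 4, 5, 6, 7, 8] the diagonal is [3, 3, 3, 3, 3, 3, 7, 3]. Since every row of L sums to 0, the all-ones vector is in the kernel and 0 is an eigenvalue. There is one zero in the spectrum, matching the 1 component.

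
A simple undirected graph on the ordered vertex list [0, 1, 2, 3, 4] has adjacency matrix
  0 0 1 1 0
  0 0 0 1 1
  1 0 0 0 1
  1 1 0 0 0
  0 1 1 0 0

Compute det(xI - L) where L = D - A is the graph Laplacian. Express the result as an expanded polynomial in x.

x^5 - 10x^4 + 35x^3 - 50x^2 + 25x

Reading degrees in the order [0, 1, 2, 3, 4] gives [2, 2, 2, 2, 2]; set D = diag(2, 2, 2, 2, 2) and form L = D - A. Computing det(xI - L) by cofactor expansion (or equivalently via sum-over-permutations) gives x^5 - 10x^4 + 35x^3 - 50x^2 + 25x. The coefficient of x^4 equals -trace(L) = -10, matching the sum of degrees. The largest eigenvalue, 3.6180, is at most the vertex count 5.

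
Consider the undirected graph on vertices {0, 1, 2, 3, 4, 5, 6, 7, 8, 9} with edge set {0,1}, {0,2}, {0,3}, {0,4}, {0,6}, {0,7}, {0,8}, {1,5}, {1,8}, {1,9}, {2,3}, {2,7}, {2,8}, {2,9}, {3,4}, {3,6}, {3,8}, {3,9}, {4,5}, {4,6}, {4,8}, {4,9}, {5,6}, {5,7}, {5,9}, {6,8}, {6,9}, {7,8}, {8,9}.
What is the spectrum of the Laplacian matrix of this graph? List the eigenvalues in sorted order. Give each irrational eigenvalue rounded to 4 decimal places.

[0, 3.4944, 3.8424, 4.5315, 5.9515, 7, 7.3505, 7.5746, 8.9838, 9.2714]

Each diagonal entry of L is the vertex degree and each off-diagonal entry is -1 where an edge is present, 0 otherwise; in the order [0, 1, 2, 3, 4, 5, 6, 7, 8, 9] the diagonal is [7, 4, 5, 6, 6, 5, 6, 4, 8, 7]. Diagonalising L (or applying a numerical eigensolver to the 10x10 matrix) gives the spectrum above. By the matrix-tree theorem the graph has (1/10) * product of the nonzero eigenvalues = 1175489 spanning trees.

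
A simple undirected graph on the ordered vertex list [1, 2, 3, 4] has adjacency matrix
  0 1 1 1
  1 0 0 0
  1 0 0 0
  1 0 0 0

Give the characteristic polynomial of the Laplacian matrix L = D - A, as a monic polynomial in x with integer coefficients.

x^4 - 6x^3 + 9x^2 - 4x

With the vertex order [1, 2, 3, 4], the degrees are [3, 1, 1, 1], giving D = diag(3, 1, 1, 1) and L = D - A. L has integer entries, so p(x) = det(xI - L) has integer coefficients. Expanding the determinant yields x^4 - 6x^3 + 9x^2 - 4x. The constant term is 0 because L is singular (the all-ones vector lies in its kernel). There is one zero in the spectrum, matching the 1 component.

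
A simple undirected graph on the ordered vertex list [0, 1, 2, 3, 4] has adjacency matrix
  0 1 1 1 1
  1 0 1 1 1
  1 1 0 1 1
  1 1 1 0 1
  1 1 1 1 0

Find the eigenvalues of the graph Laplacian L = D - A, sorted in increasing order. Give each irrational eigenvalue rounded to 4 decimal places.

[0, 5, 5, 5, 5]

Reading degrees in the order [0, 1, 2, 3, 4] gives [4, 4, 4, 4, 4]; set D = diag(4, 4, 4, 4, 4) and form L = D - A. Diagonalising L (or applying a numerical eigensolver to the 5x5 matrix) gives the spectrum above. The single zero eigenvalue shows the graph is connected. By the matrix-tree theorem the graph has (1/5) * product of the nonzero eigenvalues = 125 spanning trees.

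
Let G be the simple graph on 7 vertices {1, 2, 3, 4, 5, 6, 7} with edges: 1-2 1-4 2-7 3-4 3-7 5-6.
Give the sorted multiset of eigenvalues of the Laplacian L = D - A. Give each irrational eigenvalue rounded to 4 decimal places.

[0, 0, 1.3820, 1.3820, 2, 3.6180, 3.6180]

Each diagonal entry of L is the vertex degree and each off-diagonal entry is -1 where an edge is present, 0 otherwise; in the order [1, 2, 3, 4, 5, 6, 7] the diagonal is [2, 2, 2, 2, 1, 1, 2]. The multiplicity of 0 as a Laplacian eigenvalue equals the number of connected components. The 2 zero eigenvalues correspond to the 2 connected components.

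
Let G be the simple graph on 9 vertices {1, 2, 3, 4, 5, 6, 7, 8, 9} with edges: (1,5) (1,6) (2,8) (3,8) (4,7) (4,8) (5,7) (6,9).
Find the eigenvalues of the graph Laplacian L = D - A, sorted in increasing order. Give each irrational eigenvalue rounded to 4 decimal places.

[0, 0.1289, 0.5540, 1, 1.2613, 2.1326, 3, 3.6881, 4.2350]

Each diagonal entry of L is the vertex degree and each off-diagonal entry is -1 where an edge is present, 0 otherwise; in the order [1, 2, 3, 4, 5, 6, 7, 8, 9] the diagonal is [2, 1, 1, 2, 2, 2, 2, 3, 1]. L is symmetric positive semidefinite, so every eigenvalue is real and nonnegative. The single zero eigenvalue shows the graph is connected. The largest eigenvalue, 4.2350, is at most the vertex count 9.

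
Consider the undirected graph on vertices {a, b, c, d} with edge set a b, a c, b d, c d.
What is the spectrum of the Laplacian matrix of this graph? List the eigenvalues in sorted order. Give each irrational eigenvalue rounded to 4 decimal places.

With the vertex order [a, b, c, d], the degrees are [2, 2, 2, 2], giving D = diag(2, 2, 2, 2) and L = D - A. Diagonalising L (or applying a numerical eigensolver to the 4x4 matrix) gives the spectrum above. The eigenvalues sum to 8, which equals trace(L) = 2|E|. There is one zero in the spectrum, matching the 1 component.

[0, 2, 2, 4]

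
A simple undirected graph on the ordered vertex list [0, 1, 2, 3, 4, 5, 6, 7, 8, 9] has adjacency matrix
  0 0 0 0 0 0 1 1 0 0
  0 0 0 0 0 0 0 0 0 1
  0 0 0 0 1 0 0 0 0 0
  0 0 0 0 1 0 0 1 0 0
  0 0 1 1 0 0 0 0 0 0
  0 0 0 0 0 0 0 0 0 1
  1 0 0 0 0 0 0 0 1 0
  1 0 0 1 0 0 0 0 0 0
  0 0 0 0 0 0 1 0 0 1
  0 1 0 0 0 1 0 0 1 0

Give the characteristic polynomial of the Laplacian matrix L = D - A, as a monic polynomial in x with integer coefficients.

x^10 - 18x^9 + 135x^8 - 548x^7 + 1310x^6 - 1882x^5 + 1590x^4 - 736x^3 + 158x^2 - 10x

With the vertex order [0, 1, 2, 3, 4, 5, 6, 7, 8, 9], the degrees are [2, 1, 1, 2, 2, 1, 2, 2, 2, 3], giving D = diag(2, 1, 1, 2, 2, 1, 2, 2, 2, 3) and L = D - A. Computing det(xI - L) by cofactor expansion (or equivalently via sum-over-permutations) gives x^10 - 18x^9 + 135x^8 - 548x^7 + 1310x^6 - 1882x^5 + 1590x^4 - 736x^3 + 158x^2 - 10x. The coefficient of x^9 equals -trace(L) = -18, matching the sum of degrees. The eigenvalues sum to 18, which equals trace(L) = 2|E|. The largest eigenvalue, 4.2357, is at most the vertex count 10.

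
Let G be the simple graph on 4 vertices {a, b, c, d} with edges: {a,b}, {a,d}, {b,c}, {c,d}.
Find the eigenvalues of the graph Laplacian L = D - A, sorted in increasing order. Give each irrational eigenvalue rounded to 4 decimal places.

Reading degrees in the order [a, b, c, d] gives [2, 2, 2, 2]; set D = diag(2, 2, 2, 2) and form L = D - A. Since every row of L sums to 0, the all-ones vector is in the kernel and 0 is an eigenvalue. The single zero eigenvalue shows the graph is connected. The largest eigenvalue, 4, is at most the vertex count 4.

[0, 2, 2, 4]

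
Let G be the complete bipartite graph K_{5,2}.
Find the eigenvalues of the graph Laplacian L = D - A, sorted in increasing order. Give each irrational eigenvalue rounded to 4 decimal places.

The graph has 7 vertices and degree multiset [5, 5, 2, 2, 2, 2, 2]; D is the diagonal matrix of degrees and L = D - A. Diagonalising L (or applying a numerical eigensolver to the 7x7 matrix) gives the spectrum above. The eigenvalues sum to 20, which equals trace(L) = 2|E|. There is one zero in the spectrum, matching the 1 component.

[0, 2, 2, 2, 2, 5, 7]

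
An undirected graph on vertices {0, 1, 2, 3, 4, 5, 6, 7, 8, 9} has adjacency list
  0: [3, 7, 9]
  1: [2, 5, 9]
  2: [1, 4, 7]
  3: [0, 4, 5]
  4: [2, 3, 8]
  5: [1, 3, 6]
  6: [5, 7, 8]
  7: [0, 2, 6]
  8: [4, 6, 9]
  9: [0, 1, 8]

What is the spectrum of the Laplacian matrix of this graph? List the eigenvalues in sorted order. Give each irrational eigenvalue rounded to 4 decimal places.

With the vertex order [0, 1, 2, 3, 4, 5, 6, 7, 8, 9], the degrees are [3, 3, 3, 3, 3, 3, 3, 3, 3, 3], giving D = diag(3, 3, 3, 3, 3, 3, 3, 3, 3, 3) and L = D - A. L is symmetric positive semidefinite, so every eigenvalue is real and nonnegative. By the matrix-tree theorem the graph has (1/10) * product of the nonzero eigenvalues = 2000 spanning trees.

[0, 2, 2, 2, 2, 2, 5, 5, 5, 5]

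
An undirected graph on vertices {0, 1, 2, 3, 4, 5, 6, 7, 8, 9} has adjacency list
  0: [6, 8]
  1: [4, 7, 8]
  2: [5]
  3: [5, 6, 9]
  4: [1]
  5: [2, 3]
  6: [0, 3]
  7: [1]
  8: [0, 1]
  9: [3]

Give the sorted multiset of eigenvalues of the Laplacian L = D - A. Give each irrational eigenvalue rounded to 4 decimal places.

[0, 0.1172, 0.5188, 0.7586, 1, 1.6674, 2.3111, 3.0846, 4.1701, 4.3721]

Each diagonal entry of L is the vertex degree and each off-diagonal entry is -1 where an edge is present, 0 otherwise; in the order [0, 1, 2, 3, 4, 5, 6, 7, 8, 9] the diagonal is [2, 3, 1, 3, 1, 2, 2, 1, 2, 1]. Diagonalising L (or applying a numerical eigensolver to the 10x10 matrix) gives the spectrum above. The single zero eigenvalue shows the graph is connected. The largest eigenvalue, 4.3721, is at most the vertex count 10.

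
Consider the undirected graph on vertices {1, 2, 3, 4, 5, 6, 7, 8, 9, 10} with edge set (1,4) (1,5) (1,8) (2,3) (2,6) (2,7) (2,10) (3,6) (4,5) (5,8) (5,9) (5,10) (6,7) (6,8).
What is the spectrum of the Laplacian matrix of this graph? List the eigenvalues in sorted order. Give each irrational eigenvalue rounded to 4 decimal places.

Each diagonal entry of L is the vertex degree and each off-diagonal entry is -1 where an edge is present, 0 otherwise; in the order [1, 2, 3, 4, 5, 6, 7, 8, 9, 10] the diagonal is [3, 4, 2, 2, 5, 4, 2, 3, 1, 2]. Diagonalising L (or applying a numerical eigensolver to the 10x10 matrix) gives the spectrum above. By the matrix-tree theorem the graph has (1/10) * product of the nonzero eigenvalues = 264 spanning trees.

[0, 0.4702, 1.0647, 1.7301, 2, 2.3945, 4, 4.7893, 5.4111, 6.1402]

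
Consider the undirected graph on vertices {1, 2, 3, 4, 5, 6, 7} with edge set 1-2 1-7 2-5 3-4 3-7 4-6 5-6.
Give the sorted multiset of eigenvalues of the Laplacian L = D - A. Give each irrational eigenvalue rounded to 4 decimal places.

[0, 0.7530, 0.7530, 2.4450, 2.4450, 3.8019, 3.8019]

With the vertex order [1, 2, 3, 4, 5, 6, 7], the degrees are [2, 2, 2, 2, 2, 2, 2], giving D = diag(2, 2, 2, 2, 2, 2, 2) and L = D - A. L is symmetric positive semidefinite, so every eigenvalue is real and nonnegative. The single zero eigenvalue shows the graph is connected. By the matrix-tree theorem the graph has (1/7) * product of the nonzero eigenvalues = 7 spanning trees. The eigenvalues sum to 14, which equals trace(L) = 2|E|.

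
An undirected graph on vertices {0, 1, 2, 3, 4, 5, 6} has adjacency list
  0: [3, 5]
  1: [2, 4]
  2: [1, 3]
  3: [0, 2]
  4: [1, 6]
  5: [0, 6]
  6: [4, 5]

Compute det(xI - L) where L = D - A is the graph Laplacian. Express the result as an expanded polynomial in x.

x^7 - 14x^6 + 77x^5 - 210x^4 + 294x^3 - 196x^2 + 49x

Reading degrees in the order [0, 1, 2, 3, 4, 5, 6] gives [2, 2, 2, 2, 2, 2, 2]; set D = diag(2, 2, 2, 2, 2, 2, 2) and form L = D - A. Computing det(xI - L) by cofactor expansion (or equivalently via sum-over-permutations) gives x^7 - 14x^6 + 77x^5 - 210x^4 + 294x^3 - 196x^2 + 49x. The coefficient of x^6 equals -trace(L) = -14, matching the sum of degrees. The eigenvalues sum to 14, which equals trace(L) = 2|E|.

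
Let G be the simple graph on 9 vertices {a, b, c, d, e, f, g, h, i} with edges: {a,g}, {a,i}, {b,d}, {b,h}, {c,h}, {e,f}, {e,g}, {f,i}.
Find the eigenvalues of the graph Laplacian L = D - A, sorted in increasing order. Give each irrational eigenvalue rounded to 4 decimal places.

With the vertex order [a, b, c, d, e, f, g, h, i], the degrees are [2, 2, 1, 1, 2, 2, 2, 2, 2], giving D = diag(2, 2, 1, 1, 2, 2, 2, 2, 2) and L = D - A. Since every row of L sums to 0, the all-ones vector is in the kernel and 0 is an eigenvalue. The 2 zero eigenvalues correspond to the 2 connected components. The largest eigenvalue, 3.6180, is at most the vertex count 9. There are 2 zeros in the spectrum, matching the 2 components.

[0, 0, 0.5858, 1.3820, 1.3820, 2, 3.4142, 3.6180, 3.6180]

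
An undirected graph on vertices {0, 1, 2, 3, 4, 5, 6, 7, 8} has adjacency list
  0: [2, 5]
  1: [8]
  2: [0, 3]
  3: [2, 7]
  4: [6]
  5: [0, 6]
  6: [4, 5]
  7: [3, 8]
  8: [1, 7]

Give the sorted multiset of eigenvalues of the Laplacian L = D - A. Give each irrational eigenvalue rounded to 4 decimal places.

Each diagonal entry of L is the vertex degree and each off-diagonal entry is -1 where an edge is present, 0 otherwise; in the order [0, 1, 2, 3, 4, 5, 6, 7, 8] the diagonal is [2, 1, 2, 2, 1, 2, 2, 2, 2]. Diagonalising L (or applying a numerical eigensolver to the 9x9 matrix) gives the spectrum above. The single zero eigenvalue shows the graph is connected. There is one zero in the spectrum, matching the 1 component.

[0, 0.1206, 0.4679, 1, 1.6527, 2.3473, 3, 3.5321, 3.8794]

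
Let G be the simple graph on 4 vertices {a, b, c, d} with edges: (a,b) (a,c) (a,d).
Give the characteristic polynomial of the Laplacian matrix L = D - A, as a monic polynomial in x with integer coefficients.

x^4 - 6x^3 + 9x^2 - 4x

With the vertex order [a, b, c, d], the degrees are [3, 1, 1, 1], giving D = diag(3, 1, 1, 1) and L = D - A. The eigenvalues of L are [0, 1, 1, 4]; the characteristic polynomial is the product of (x - lambda_i), which multiplies out to x^4 - 6x^3 + 9x^2 - 4x. The coefficient of x^3 equals -trace(L) = -6, matching the sum of degrees. By the matrix-tree theorem the graph has (1/4) * product of the nonzero eigenvalues = 1 spanning tree.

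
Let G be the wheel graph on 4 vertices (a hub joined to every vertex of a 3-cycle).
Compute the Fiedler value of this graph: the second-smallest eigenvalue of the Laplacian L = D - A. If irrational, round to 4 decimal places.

The graph has 4 vertices and degree multiset [3, 3, 3, 3]; D is the diagonal matrix of degrees and L = D - A. The smallest Laplacian eigenvalue is always 0. The next one, lambda_2 = 4, measures how hard the graph is to disconnect: larger values mean better connectivity. There is one zero in the spectrum, matching the 1 component.

4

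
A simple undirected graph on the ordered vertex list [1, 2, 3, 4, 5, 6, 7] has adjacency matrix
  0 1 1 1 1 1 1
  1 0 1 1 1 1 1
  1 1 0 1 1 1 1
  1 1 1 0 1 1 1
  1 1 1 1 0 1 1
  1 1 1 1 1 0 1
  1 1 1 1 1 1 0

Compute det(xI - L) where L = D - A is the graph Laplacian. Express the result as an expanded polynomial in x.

x^7 - 42x^6 + 735x^5 - 6860x^4 + 36015x^3 - 100842x^2 + 117649x

Reading degrees in the order [1, 2, 3, 4, 5, 6, 7] gives [6, 6, 6, 6, 6, 6, 6]; set D = diag(6, 6, 6, 6, 6, 6, 6) and form L = D - A. Computing det(xI - L) by cofactor expansion (or equivalently via sum-over-permutations) gives x^7 - 42x^6 + 735x^5 - 6860x^4 + 36015x^3 - 100842x^2 + 117649x. Since p(0) = det(-L) = 0, x divides p(x). By the matrix-tree theorem the graph has (1/7) * product of the nonzero eigenvalues = 16807 spanning trees. There is one zero in the spectrum, matching the 1 component.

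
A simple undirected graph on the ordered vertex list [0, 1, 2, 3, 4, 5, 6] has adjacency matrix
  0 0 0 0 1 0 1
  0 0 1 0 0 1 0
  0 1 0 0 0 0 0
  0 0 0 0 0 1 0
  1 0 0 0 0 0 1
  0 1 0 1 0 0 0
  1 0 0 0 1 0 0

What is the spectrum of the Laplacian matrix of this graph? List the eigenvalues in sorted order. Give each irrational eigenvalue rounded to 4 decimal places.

[0, 0, 0.5858, 2, 3, 3, 3.4142]

Reading degrees in the order [0, 1, 2, 3, 4, 5, 6] gives [2, 2, 1, 1, 2, 2, 2]; set D = diag(2, 2, 1, 1, 2, 2, 2) and form L = D - A. Since every row of L sums to 0, the all-ones vector is in the kernel and 0 is an eigenvalue. The 2 zero eigenvalues correspond to the 2 connected components. The largest eigenvalue, 3.4142, is at most the vertex count 7. There are 2 zeros in the spectrum, matching the 2 components.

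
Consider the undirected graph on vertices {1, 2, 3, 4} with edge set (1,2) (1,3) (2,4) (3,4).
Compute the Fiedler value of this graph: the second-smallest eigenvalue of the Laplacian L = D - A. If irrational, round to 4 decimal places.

2

Each diagonal entry of L is the vertex degree and each off-diagonal entry is -1 where an edge is present, 0 otherwise; in the order [1, 2, 3, 4] the diagonal is [2, 2, 2, 2]. The smallest Laplacian eigenvalue is always 0. The next one, lambda_2 = 2, measures how hard the graph is to disconnect: larger values mean better connectivity. The largest eigenvalue, 4, is at most the vertex count 4. The eigenvalues sum to 8, which equals trace(L) = 2|E|.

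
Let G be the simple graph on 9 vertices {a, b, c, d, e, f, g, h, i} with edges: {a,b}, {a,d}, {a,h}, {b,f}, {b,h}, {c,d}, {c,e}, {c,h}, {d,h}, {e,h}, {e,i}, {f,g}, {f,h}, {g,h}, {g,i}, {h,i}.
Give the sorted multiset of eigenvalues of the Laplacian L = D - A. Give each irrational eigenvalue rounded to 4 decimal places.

[0, 1.5858, 1.5858, 3, 3, 4.4142, 4.4142, 5, 9]

Each diagonal entry of L is the vertex degree and each off-diagonal entry is -1 where an edge is present, 0 otherwise; in the order [a, b, c, d, e, f, g, h, i] the diagonal is [3, 3, 3, 3, 3, 3, 3, 8, 3]. The multiplicity of 0 as a Laplacian eigenvalue equals the number of connected components. The single zero eigenvalue shows the graph is connected.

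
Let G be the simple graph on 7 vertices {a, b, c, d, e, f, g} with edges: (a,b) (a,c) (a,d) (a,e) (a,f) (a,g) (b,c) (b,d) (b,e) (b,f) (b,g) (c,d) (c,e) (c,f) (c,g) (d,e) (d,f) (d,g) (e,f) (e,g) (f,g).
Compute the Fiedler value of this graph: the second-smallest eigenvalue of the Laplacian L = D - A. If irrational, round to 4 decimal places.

7

Each diagonal entry of L is the vertex degree and each off-diagonal entry is -1 where an edge is present, 0 otherwise; in the order [a, b, c, d, e, f, g] the diagonal is [6, 6, 6, 6, 6, 6, 6]. The sorted Laplacian eigenvalues are [0, 7, 7, 7, 7, 7, 7]; the algebraic connectivity is the second entry, 7. The eigenvalues sum to 42, which equals trace(L) = 2|E|. The largest eigenvalue, 7, is at most the vertex count 7.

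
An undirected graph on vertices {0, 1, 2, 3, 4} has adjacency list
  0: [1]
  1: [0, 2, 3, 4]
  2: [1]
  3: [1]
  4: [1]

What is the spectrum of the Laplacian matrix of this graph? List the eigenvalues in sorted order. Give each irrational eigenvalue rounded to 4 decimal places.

Reading degrees in the order [0, 1, 2, 3, 4] gives [1, 4, 1, 1, 1]; set D = diag(1, 4, 1, 1, 1) and form L = D - A. The multiplicity of 0 as a Laplacian eigenvalue equals the number of connected components. The largest eigenvalue, 5, is at most the vertex count 5. By the matrix-tree theorem the graph has (1/5) * product of the nonzero eigenvalues = 1 spanning tree.

[0, 1, 1, 1, 5]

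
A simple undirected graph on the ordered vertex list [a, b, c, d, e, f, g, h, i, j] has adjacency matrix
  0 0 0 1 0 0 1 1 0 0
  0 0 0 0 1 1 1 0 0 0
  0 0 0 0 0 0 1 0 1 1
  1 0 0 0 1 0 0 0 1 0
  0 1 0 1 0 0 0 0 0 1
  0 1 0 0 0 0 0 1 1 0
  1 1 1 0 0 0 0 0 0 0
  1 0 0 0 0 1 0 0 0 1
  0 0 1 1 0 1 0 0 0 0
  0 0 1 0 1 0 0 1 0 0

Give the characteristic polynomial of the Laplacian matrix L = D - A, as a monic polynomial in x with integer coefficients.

With the vertex order [a, b, c, d, e, f, g, h, i, j], the degrees are [3, 3, 3, 3, 3, 3, 3, 3, 3, 3], giving D = diag(3, 3, 3, 3, 3, 3, 3, 3, 3, 3) and L = D - A. The eigenvalues of L are [0, 2, 2, 2, 2, 2, 5, 5, 5, 5]; the characteristic polynomial is the product of (x - lambda_i), which multiplies out to x^10 - 30x^9 + 390x^8 - 2880x^7 + 13305x^6 - 39882x^5 + 77640x^4 - 94800x^3 + 66000x^2 - 20000x. Since p(0) = det(-L) = 0, x divides p(x). The largest eigenvalue, 5, is at most the vertex count 10.

x^10 - 30x^9 + 390x^8 - 2880x^7 + 13305x^6 - 39882x^5 + 77640x^4 - 94800x^3 + 66000x^2 - 20000x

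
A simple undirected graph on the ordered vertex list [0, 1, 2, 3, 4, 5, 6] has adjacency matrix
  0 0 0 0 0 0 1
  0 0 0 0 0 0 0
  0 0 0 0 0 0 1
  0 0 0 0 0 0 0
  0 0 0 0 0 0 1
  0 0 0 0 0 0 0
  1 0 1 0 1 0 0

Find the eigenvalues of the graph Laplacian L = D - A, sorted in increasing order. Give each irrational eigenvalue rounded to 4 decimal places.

[0, 0, 0, 0, 1, 1, 4]

Reading degrees in the order [0, 1, 2, 3, 4, 5, 6] gives [1, 0, 1, 0, 1, 0, 3]; set D = diag(1, 0, 1, 0, 1, 0, 3) and form L = D - A. Diagonalising L (or applying a numerical eigensolver to the 7x7 matrix) gives the spectrum above. The 4 zero eigenvalues correspond to the 4 connected components. The largest eigenvalue, 4, is at most the vertex count 7. The eigenvalues sum to 6, which equals trace(L) = 2|E|.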